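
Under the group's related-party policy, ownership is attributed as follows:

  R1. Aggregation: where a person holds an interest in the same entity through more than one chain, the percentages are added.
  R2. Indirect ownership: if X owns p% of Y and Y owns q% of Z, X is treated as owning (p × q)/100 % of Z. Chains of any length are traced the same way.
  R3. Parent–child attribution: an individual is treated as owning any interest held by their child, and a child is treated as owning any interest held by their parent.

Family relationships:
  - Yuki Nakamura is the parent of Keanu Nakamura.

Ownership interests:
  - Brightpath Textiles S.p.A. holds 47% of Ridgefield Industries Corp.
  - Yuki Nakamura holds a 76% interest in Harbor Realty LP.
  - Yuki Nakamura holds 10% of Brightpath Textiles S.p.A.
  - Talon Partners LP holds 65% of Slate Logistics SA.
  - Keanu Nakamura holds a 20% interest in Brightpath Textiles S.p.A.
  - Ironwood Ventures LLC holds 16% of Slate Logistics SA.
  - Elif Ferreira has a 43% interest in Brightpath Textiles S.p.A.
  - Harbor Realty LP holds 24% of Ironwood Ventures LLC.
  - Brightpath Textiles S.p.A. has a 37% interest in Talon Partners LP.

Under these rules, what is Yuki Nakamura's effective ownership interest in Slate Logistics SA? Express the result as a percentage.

By parent–child attribution (R3), Yuki Nakamura is treated as also owning Keanu Nakamura's interest in Brightpath Textiles S.p.A, giving 10% + 20% = 30%.
Chain via Harbor Realty LP → Ironwood Ventures LLC (R2): 76% × 24% × 16% = 2.9184% of Slate Logistics SA.
Chain via Brightpath Textiles S.p.A. → Talon Partners LP (R2): 30% × 37% × 65% = 7.215% of Slate Logistics SA.
Aggregating (R1): 2.9184% + 7.215% = 10.1334%.

10.1334%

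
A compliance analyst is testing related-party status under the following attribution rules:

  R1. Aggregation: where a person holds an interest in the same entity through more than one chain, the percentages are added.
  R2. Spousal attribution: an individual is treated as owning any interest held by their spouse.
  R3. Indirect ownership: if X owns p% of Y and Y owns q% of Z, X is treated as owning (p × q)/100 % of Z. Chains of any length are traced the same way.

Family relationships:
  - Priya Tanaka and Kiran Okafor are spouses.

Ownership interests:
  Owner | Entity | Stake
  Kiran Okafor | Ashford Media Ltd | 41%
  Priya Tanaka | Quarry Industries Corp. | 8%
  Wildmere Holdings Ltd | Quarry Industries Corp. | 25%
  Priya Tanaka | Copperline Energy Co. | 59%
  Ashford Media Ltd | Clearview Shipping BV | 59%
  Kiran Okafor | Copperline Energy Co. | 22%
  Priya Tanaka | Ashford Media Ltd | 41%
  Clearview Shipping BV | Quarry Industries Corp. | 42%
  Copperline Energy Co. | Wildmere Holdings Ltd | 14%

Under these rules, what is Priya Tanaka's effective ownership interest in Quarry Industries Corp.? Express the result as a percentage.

By spousal attribution (R2), Priya Tanaka is treated as also owning Kiran Okafor's interest in Copperline Energy Co, giving 59% + 22% = 81%.
By spousal attribution (R2), Priya Tanaka is treated as also owning Kiran Okafor's interest in Ashford Media Ltd, giving 41% + 41% = 82%.
Chain via Copperline Energy Co. → Wildmere Holdings Ltd (R3): 81% × 14% × 25% = 2.835% of Quarry Industries Corp.
Chain via Ashford Media Ltd → Clearview Shipping BV (R3): 82% × 59% × 42% = 20.3196% of Quarry Industries Corp.
Direct interest in Quarry Industries Corp: 8%.
Aggregating (R1): 2.835% + 20.3196% + 8% = 31.1546%.

31.1546%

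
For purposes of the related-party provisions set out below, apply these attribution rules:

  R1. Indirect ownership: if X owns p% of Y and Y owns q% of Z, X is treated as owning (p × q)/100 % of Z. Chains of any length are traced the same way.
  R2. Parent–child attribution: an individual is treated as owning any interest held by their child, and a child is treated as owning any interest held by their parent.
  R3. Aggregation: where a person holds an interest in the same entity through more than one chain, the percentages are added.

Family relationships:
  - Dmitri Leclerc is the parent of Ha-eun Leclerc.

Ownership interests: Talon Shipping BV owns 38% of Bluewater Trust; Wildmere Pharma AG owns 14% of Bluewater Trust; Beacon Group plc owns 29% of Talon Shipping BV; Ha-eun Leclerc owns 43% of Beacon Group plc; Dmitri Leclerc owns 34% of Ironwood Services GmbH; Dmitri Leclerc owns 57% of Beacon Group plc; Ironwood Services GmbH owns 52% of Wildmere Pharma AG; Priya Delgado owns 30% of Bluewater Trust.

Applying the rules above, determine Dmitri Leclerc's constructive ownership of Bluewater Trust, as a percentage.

13.4952%

By parent–child attribution (R2), Dmitri Leclerc is treated as also owning Ha-eun Leclerc's interest in Beacon Group plc, giving 57% + 43% = 100%.
Chain via Beacon Group plc → Talon Shipping BV (R1): 100% × 29% × 38% = 11.02% of Bluewater Trust.
Chain via Ironwood Services GmbH → Wildmere Pharma AG (R1): 34% × 52% × 14% = 2.4752% of Bluewater Trust.
Aggregating (R3): 11.02% + 2.4752% = 13.4952%.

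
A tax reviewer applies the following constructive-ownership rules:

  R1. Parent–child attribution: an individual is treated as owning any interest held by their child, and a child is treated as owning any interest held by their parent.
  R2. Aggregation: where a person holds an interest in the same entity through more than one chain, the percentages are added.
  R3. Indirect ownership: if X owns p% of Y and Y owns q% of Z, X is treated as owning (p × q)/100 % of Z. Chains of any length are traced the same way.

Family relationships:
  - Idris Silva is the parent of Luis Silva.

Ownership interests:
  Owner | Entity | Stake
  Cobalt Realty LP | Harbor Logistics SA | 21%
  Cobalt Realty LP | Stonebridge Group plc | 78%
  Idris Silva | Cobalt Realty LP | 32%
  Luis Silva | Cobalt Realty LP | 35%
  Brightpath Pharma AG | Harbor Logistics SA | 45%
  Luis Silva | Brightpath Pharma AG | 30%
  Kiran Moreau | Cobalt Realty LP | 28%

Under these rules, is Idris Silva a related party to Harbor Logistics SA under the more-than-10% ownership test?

By parent–child attribution (R1), Idris Silva is treated as also owning Luis Silva's interest in Cobalt Realty LP, giving 32% + 35% = 67%.
By parent–child attribution (R1), Idris Silva is treated as owning Luis Silva's 30% interest in Brightpath Pharma AG.
Chain via Cobalt Realty LP (R3): 67% × 21% = 14.07% of Harbor Logistics SA.
Chain via Brightpath Pharma AG (R3): 30% × 45% = 13.5% of Harbor Logistics SA.
Aggregating (R2): 14.07% + 13.5% = 27.57%.
27.57% exceeds the 10% threshold, so Idris is a related party to Harbor Logistics SA.

Yes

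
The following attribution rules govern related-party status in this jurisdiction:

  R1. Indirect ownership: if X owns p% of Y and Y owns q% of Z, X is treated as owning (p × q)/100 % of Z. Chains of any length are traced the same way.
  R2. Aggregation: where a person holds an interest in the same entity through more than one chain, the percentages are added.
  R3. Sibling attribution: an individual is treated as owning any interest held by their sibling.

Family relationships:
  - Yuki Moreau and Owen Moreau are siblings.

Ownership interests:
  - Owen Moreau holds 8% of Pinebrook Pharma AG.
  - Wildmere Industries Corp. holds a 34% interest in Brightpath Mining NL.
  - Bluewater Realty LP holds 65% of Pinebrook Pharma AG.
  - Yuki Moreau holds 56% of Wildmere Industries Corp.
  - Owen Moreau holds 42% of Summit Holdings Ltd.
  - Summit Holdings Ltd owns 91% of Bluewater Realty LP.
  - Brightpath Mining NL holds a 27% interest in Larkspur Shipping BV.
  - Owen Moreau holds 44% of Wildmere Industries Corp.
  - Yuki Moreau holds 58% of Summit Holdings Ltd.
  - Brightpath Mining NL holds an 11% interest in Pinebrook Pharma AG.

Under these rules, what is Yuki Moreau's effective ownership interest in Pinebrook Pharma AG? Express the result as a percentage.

By sibling attribution (R3), Yuki Moreau is treated as also owning Owen Moreau's interest in Summit Holdings Ltd, giving 58% + 42% = 100%.
By sibling attribution (R3), Yuki Moreau is treated as also owning Owen Moreau's interest in Wildmere Industries Corp, giving 56% + 44% = 100%.
By sibling attribution (R3), Yuki Moreau is treated as owning Owen Moreau's 8% interest in Pinebrook Pharma AG.
Chain via Summit Holdings Ltd → Bluewater Realty LP (R1): 100% × 91% × 65% = 59.15% of Pinebrook Pharma AG.
Chain via Wildmere Industries Corp. → Brightpath Mining NL (R1): 100% × 34% × 11% = 3.74% of Pinebrook Pharma AG.
Direct interest in Pinebrook Pharma AG: 8%.
Aggregating (R2): 59.15% + 3.74% + 8% = 70.89%.

70.89%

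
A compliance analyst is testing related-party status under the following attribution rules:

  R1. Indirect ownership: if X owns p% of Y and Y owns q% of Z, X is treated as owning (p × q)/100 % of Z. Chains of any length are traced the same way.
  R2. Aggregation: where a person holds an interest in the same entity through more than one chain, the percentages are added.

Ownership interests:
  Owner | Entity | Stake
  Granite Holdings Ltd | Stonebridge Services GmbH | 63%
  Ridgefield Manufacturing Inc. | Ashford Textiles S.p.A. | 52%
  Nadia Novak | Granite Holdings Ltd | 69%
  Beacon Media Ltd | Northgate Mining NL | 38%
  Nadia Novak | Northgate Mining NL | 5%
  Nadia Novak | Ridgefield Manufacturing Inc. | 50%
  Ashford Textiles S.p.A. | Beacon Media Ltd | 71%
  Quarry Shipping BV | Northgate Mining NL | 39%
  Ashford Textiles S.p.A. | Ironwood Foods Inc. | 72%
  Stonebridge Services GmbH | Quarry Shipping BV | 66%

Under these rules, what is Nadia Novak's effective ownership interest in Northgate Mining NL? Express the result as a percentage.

23.203978%

Chain via Granite Holdings Ltd → Stonebridge Services GmbH → Quarry Shipping BV (R1): 69% × 63% × 66% × 39% = 11.189178% of Northgate Mining NL.
Chain via Ridgefield Manufacturing Inc. → Ashford Textiles S.p.A. → Beacon Media Ltd (R1): 50% × 52% × 71% × 38% = 7.0148% of Northgate Mining NL.
Direct interest in Northgate Mining NL: 5%.
Aggregating (R2): 11.189178% + 7.0148% + 5% = 23.203978%.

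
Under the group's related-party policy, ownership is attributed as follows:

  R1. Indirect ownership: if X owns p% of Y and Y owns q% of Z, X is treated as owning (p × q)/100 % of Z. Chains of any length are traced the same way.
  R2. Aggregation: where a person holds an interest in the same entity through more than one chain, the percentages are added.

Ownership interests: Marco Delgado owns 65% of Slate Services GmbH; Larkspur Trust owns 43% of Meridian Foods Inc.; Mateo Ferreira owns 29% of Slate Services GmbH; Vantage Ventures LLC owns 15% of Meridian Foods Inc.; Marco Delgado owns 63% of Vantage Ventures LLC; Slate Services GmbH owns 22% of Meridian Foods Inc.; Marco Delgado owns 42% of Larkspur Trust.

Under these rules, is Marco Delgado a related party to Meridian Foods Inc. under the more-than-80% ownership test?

Chain via Vantage Ventures LLC (R1): 63% × 15% = 9.45% of Meridian Foods Inc.
Chain via Larkspur Trust (R1): 42% × 43% = 18.06% of Meridian Foods Inc.
Chain via Slate Services GmbH (R1): 65% × 22% = 14.3% of Meridian Foods Inc.
Aggregating (R2): 9.45% + 18.06% + 14.3% = 41.81%.
41.81% does not exceed the 80% threshold, so Marco is not a related party to Meridian Foods Inc.

No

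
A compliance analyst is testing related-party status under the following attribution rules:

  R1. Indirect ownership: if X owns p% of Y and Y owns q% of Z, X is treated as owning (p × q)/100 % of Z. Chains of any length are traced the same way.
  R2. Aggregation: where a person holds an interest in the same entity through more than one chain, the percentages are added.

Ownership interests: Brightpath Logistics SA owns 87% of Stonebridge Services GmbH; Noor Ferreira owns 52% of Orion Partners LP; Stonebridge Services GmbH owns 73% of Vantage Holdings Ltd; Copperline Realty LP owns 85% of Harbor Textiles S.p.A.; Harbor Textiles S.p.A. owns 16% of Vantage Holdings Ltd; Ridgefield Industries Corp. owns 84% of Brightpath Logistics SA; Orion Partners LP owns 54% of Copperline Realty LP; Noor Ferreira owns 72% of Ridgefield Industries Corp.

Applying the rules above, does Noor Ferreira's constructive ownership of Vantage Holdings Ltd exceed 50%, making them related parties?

Chain via Orion Partners LP → Copperline Realty LP → Harbor Textiles S.p.A. (R1): 52% × 54% × 85% × 16% = 3.81888% of Vantage Holdings Ltd.
Chain via Ridgefield Industries Corp. → Brightpath Logistics SA → Stonebridge Services GmbH (R1): 72% × 84% × 87% × 73% = 38.410848% of Vantage Holdings Ltd.
Aggregating (R2): 3.81888% + 38.410848% = 42.229728%.
42.229728% does not exceed the 50% threshold, so Noor is not a related party to Vantage Holdings Ltd.

No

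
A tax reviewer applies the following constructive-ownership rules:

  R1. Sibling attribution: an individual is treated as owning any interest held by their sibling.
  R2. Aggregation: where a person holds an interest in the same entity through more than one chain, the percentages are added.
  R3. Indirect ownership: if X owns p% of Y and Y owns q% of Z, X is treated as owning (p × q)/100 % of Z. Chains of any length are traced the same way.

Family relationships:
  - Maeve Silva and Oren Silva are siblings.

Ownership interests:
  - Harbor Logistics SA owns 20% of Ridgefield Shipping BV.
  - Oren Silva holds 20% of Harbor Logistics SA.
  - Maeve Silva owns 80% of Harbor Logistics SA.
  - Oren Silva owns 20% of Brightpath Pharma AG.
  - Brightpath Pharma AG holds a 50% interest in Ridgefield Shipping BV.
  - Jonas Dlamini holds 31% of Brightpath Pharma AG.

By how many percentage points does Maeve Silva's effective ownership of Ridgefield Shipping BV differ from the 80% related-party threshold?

By sibling attribution (R1), Maeve Silva is treated as also owning Oren Silva's interest in Harbor Logistics SA, giving 80% + 20% = 100%.
By sibling attribution (R1), Maeve Silva is treated as owning Oren Silva's 20% interest in Brightpath Pharma AG.
Chain via Harbor Logistics SA (R3): 100% × 20% = 20% of Ridgefield Shipping BV.
Chain via Brightpath Pharma AG (R3): 20% × 50% = 10% of Ridgefield Shipping BV.
Aggregating (R2): 20% + 10% = 30%.
30% falls short of the 80% threshold by 50 percentage points.

50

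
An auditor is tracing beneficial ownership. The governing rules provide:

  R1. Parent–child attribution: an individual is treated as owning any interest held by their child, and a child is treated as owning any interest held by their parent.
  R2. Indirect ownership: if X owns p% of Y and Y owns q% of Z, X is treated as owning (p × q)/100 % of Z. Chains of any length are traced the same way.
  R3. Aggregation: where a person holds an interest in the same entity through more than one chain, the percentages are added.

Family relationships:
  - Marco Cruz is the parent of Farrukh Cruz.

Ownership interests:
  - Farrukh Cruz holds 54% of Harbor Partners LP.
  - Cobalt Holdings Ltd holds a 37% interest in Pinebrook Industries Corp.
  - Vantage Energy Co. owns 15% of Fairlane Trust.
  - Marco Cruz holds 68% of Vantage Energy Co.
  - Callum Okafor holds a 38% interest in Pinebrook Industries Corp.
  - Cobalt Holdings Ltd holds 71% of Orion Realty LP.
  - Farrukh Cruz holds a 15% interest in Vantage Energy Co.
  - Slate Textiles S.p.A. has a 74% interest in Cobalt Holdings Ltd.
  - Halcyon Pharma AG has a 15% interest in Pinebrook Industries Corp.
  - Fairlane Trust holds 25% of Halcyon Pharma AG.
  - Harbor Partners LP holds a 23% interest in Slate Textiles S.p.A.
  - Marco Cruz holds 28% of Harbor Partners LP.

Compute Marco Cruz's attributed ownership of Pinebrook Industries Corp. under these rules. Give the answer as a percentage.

5.630743%

By parent–child attribution (R1), Marco Cruz is treated as also owning Farrukh Cruz's interest in Vantage Energy Co, giving 68% + 15% = 83%.
By parent–child attribution (R1), Marco Cruz is treated as also owning Farrukh Cruz's interest in Harbor Partners LP, giving 28% + 54% = 82%.
Chain via Vantage Energy Co. → Fairlane Trust → Halcyon Pharma AG (R2): 83% × 15% × 25% × 15% = 0.466875% of Pinebrook Industries Corp.
Chain via Harbor Partners LP → Slate Textiles S.p.A. → Cobalt Holdings Ltd (R2): 82% × 23% × 74% × 37% = 5.163868% of Pinebrook Industries Corp.
Aggregating (R3): 0.466875% + 5.163868% = 5.630743%.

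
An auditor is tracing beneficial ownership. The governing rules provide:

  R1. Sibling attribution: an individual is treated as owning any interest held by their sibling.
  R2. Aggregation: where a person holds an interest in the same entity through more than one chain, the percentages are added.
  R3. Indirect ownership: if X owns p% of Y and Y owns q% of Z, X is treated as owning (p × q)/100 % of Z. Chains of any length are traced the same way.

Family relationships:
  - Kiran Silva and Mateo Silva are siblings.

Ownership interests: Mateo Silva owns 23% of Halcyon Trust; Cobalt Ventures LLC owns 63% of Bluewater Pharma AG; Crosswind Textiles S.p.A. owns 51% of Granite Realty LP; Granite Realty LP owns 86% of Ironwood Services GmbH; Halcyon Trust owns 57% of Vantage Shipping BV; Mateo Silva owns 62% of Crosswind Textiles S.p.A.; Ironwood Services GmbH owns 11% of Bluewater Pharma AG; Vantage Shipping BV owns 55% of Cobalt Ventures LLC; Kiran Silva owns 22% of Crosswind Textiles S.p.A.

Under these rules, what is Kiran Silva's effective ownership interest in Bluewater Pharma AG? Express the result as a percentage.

By sibling attribution (R1), Kiran Silva is treated as also owning Mateo Silva's interest in Crosswind Textiles S.p.A, giving 22% + 62% = 84%.
By sibling attribution (R1), Kiran Silva is treated as owning Mateo Silva's 23% interest in Halcyon Trust.
Chain via Crosswind Textiles S.p.A. → Granite Realty LP → Ironwood Services GmbH (R3): 84% × 51% × 86% × 11% = 4.052664% of Bluewater Pharma AG.
Chain via Halcyon Trust → Vantage Shipping BV → Cobalt Ventures LLC (R3): 23% × 57% × 55% × 63% = 4.542615% of Bluewater Pharma AG.
Aggregating (R2): 4.052664% + 4.542615% = 8.595279%.

8.595279%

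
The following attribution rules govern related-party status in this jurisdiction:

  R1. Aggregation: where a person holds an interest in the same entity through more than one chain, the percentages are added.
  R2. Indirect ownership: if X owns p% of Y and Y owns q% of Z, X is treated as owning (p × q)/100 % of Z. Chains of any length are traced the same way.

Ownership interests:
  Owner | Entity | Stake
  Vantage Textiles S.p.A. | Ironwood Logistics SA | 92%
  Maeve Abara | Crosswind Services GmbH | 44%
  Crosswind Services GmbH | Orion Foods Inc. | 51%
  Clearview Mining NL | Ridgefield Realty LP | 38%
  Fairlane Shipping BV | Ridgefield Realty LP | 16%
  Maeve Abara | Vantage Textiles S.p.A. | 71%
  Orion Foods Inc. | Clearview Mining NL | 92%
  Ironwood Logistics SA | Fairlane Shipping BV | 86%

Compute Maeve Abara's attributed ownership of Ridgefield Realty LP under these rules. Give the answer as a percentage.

16.833056%

Chain via Crosswind Services GmbH → Orion Foods Inc. → Clearview Mining NL (R2): 44% × 51% × 92% × 38% = 7.845024% of Ridgefield Realty LP.
Chain via Vantage Textiles S.p.A. → Ironwood Logistics SA → Fairlane Shipping BV (R2): 71% × 92% × 86% × 16% = 8.988032% of Ridgefield Realty LP.
Aggregating (R1): 7.845024% + 8.988032% = 16.833056%.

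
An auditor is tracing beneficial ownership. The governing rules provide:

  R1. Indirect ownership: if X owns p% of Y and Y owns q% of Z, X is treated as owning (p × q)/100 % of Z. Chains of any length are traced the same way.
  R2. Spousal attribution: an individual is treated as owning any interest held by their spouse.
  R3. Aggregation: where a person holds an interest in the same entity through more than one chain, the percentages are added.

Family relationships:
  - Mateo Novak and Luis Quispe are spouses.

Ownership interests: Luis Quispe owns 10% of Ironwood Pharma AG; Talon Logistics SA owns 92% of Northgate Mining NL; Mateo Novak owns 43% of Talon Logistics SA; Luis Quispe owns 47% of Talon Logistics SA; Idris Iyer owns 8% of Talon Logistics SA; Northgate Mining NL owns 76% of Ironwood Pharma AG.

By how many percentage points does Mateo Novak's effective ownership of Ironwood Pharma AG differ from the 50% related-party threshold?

22.928

By spousal attribution (R2), Mateo Novak is treated as also owning Luis Quispe's interest in Talon Logistics SA, giving 43% + 47% = 90%.
By spousal attribution (R2), Mateo Novak is treated as owning Luis Quispe's 10% interest in Ironwood Pharma AG.
Chain via Talon Logistics SA → Northgate Mining NL (R1): 90% × 92% × 76% = 62.928% of Ironwood Pharma AG.
Direct interest in Ironwood Pharma AG: 10%.
Aggregating (R3): 62.928% + 10% = 72.928%.
72.928% exceeds the 50% threshold by 22.928 percentage points.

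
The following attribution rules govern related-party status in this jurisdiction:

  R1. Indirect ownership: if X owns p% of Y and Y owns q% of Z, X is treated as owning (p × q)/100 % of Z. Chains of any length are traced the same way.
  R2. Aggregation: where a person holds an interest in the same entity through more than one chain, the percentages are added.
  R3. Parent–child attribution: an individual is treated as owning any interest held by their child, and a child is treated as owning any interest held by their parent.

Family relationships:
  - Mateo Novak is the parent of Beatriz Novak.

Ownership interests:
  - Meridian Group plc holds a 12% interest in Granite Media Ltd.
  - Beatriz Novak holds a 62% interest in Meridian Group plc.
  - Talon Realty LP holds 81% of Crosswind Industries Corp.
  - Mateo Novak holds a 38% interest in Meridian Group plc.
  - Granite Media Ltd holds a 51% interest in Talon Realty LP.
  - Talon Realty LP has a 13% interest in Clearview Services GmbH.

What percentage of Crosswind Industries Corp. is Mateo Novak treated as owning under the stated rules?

4.9572%

By parent–child attribution (R3), Mateo Novak is treated as also owning Beatriz Novak's interest in Meridian Group plc, giving 38% + 62% = 100%.
Chain via Meridian Group plc → Granite Media Ltd → Talon Realty LP (R1): 100% × 12% × 51% × 81% = 4.9572% of Crosswind Industries Corp.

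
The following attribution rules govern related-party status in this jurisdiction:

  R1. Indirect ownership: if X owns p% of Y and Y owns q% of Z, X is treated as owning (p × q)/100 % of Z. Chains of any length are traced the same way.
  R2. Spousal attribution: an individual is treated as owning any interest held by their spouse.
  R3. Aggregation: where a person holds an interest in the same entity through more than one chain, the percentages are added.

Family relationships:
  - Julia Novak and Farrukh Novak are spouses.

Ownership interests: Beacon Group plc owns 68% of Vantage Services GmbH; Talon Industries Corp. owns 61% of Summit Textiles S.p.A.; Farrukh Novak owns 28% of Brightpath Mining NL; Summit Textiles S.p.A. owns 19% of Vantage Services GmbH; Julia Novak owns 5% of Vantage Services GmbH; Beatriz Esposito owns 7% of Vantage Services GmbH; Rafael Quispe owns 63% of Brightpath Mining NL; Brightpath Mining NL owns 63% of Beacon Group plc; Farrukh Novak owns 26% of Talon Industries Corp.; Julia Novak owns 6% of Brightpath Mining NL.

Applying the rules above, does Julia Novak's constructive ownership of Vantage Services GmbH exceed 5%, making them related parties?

Yes

By spousal attribution (R2), Julia Novak is treated as also owning Farrukh Novak's interest in Brightpath Mining NL, giving 6% + 28% = 34%.
By spousal attribution (R2), Julia Novak is treated as owning Farrukh Novak's 26% interest in Talon Industries Corp.
Chain via Brightpath Mining NL → Beacon Group plc (R1): 34% × 63% × 68% = 14.5656% of Vantage Services GmbH.
Direct interest in Vantage Services GmbH: 5%.
Chain via Talon Industries Corp. → Summit Textiles S.p.A. (R1): 26% × 61% × 19% = 3.0134% of Vantage Services GmbH.
Aggregating (R3): 14.5656% + 5% + 3.0134% = 22.579%.
22.579% exceeds the 5% threshold, so Julia is a related party to Vantage Services GmbH.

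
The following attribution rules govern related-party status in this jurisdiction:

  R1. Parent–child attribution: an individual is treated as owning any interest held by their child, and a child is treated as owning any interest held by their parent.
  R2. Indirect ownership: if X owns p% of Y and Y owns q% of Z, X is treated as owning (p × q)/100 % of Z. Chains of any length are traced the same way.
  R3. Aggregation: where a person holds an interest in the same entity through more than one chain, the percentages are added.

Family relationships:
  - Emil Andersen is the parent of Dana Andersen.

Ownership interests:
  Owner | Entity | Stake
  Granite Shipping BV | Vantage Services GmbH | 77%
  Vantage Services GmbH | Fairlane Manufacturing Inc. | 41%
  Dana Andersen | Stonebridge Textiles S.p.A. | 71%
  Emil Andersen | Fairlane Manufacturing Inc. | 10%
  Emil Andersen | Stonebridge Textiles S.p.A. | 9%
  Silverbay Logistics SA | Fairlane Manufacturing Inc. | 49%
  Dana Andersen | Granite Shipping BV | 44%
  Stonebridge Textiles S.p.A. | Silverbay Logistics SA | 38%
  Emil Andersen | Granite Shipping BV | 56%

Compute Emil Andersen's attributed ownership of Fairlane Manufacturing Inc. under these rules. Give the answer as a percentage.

By parent–child attribution (R1), Emil Andersen is treated as also owning Dana Andersen's interest in Stonebridge Textiles S.p.A, giving 9% + 71% = 80%.
By parent–child attribution (R1), Emil Andersen is treated as also owning Dana Andersen's interest in Granite Shipping BV, giving 56% + 44% = 100%.
Chain via Stonebridge Textiles S.p.A. → Silverbay Logistics SA (R2): 80% × 38% × 49% = 14.896% of Fairlane Manufacturing Inc.
Chain via Granite Shipping BV → Vantage Services GmbH (R2): 100% × 77% × 41% = 31.57% of Fairlane Manufacturing Inc.
Direct interest in Fairlane Manufacturing Inc: 10%.
Aggregating (R3): 14.896% + 31.57% + 10% = 56.466%.

56.466%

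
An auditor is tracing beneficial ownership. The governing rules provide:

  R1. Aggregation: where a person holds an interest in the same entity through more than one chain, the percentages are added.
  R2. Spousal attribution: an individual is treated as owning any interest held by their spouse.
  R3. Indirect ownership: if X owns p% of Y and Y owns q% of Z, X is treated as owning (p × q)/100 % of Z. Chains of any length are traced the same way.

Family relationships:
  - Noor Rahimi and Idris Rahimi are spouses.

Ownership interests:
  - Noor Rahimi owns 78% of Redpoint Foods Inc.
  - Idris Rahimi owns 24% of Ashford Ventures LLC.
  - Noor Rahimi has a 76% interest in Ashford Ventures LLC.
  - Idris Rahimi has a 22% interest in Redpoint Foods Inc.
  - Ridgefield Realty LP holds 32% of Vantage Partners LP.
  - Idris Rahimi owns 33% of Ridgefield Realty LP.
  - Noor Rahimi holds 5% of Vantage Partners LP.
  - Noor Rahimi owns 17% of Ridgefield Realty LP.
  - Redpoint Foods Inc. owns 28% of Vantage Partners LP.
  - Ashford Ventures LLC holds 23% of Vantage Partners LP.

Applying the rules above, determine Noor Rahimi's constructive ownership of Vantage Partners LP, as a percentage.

By spousal attribution (R2), Noor Rahimi is treated as also owning Idris Rahimi's interest in Ridgefield Realty LP, giving 17% + 33% = 50%.
By spousal attribution (R2), Noor Rahimi is treated as also owning Idris Rahimi's interest in Ashford Ventures LLC, giving 76% + 24% = 100%.
By spousal attribution (R2), Noor Rahimi is treated as also owning Idris Rahimi's interest in Redpoint Foods Inc, giving 78% + 22% = 100%.
Chain via Ridgefield Realty LP (R3): 50% × 32% = 16% of Vantage Partners LP.
Chain via Ashford Ventures LLC (R3): 100% × 23% = 23% of Vantage Partners LP.
Chain via Redpoint Foods Inc. (R3): 100% × 28% = 28% of Vantage Partners LP.
Direct interest in Vantage Partners LP: 5%.
Aggregating (R1): 16% + 23% + 28% + 5% = 72%.

72%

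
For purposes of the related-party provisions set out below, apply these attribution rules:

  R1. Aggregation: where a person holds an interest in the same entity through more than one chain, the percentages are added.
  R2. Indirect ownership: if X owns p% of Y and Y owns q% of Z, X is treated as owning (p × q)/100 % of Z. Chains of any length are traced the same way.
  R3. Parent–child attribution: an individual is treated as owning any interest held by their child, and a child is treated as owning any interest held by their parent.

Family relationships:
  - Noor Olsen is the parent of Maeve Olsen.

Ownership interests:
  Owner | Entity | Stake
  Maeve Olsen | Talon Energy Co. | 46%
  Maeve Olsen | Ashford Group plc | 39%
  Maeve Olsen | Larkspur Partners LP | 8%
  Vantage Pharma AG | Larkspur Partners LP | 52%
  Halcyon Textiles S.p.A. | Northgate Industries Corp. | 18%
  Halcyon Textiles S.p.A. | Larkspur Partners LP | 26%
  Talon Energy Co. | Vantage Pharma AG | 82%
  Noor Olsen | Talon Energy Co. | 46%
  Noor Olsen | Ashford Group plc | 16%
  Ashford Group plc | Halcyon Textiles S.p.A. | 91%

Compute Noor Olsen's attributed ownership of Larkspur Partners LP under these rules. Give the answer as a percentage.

60.2418%

By parent–child attribution (R3), Noor Olsen is treated as also owning Maeve Olsen's interest in Talon Energy Co, giving 46% + 46% = 92%.
By parent–child attribution (R3), Noor Olsen is treated as also owning Maeve Olsen's interest in Ashford Group plc, giving 16% + 39% = 55%.
By parent–child attribution (R3), Noor Olsen is treated as owning Maeve Olsen's 8% interest in Larkspur Partners LP.
Chain via Talon Energy Co. → Vantage Pharma AG (R2): 92% × 82% × 52% = 39.2288% of Larkspur Partners LP.
Chain via Ashford Group plc → Halcyon Textiles S.p.A. (R2): 55% × 91% × 26% = 13.013% of Larkspur Partners LP.
Direct interest in Larkspur Partners LP: 8%.
Aggregating (R1): 39.2288% + 13.013% + 8% = 60.2418%.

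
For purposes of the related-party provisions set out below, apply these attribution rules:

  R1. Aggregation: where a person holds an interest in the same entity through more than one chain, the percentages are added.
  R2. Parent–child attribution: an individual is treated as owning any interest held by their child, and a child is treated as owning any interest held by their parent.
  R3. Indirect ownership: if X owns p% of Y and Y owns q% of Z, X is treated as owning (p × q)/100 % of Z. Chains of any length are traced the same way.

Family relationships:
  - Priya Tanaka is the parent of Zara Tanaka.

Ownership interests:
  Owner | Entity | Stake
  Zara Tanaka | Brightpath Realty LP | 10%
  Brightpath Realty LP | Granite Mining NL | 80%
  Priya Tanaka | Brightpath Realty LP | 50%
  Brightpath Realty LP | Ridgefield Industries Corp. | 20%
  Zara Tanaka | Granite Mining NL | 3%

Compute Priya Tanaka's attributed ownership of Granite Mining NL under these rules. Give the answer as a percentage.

51%

By parent–child attribution (R2), Priya Tanaka is treated as also owning Zara Tanaka's interest in Brightpath Realty LP, giving 50% + 10% = 60%.
By parent–child attribution (R2), Priya Tanaka is treated as owning Zara Tanaka's 3% interest in Granite Mining NL.
Chain via Brightpath Realty LP (R3): 60% × 80% = 48% of Granite Mining NL.
Direct interest in Granite Mining NL: 3%.
Aggregating (R1): 48% + 3% = 51%.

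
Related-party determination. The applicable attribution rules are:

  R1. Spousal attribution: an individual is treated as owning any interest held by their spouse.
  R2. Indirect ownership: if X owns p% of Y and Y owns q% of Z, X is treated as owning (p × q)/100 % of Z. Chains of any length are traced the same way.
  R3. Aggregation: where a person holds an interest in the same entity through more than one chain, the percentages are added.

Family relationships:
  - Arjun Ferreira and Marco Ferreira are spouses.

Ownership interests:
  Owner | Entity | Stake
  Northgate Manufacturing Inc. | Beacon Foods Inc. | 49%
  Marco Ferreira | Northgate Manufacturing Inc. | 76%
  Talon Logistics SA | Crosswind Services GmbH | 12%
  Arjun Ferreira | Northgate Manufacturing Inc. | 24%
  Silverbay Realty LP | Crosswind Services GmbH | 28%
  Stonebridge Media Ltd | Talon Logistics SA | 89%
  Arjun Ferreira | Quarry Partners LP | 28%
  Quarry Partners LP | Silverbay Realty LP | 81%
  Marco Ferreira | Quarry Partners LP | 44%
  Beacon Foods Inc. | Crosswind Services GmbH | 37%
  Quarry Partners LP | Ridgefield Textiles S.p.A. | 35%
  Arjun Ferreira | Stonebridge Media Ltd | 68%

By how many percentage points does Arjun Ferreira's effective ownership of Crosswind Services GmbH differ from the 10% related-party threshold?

By spousal attribution (R1), Arjun Ferreira is treated as also owning Marco Ferreira's interest in Northgate Manufacturing Inc, giving 24% + 76% = 100%.
By spousal attribution (R1), Arjun Ferreira is treated as also owning Marco Ferreira's interest in Quarry Partners LP, giving 28% + 44% = 72%.
Chain via Northgate Manufacturing Inc. → Beacon Foods Inc. (R2): 100% × 49% × 37% = 18.13% of Crosswind Services GmbH.
Chain via Stonebridge Media Ltd → Talon Logistics SA (R2): 68% × 89% × 12% = 7.2624% of Crosswind Services GmbH.
Chain via Quarry Partners LP → Silverbay Realty LP (R2): 72% × 81% × 28% = 16.3296% of Crosswind Services GmbH.
Aggregating (R3): 18.13% + 7.2624% + 16.3296% = 41.722%.
41.722% exceeds the 10% threshold by 31.722 percentage points.

31.722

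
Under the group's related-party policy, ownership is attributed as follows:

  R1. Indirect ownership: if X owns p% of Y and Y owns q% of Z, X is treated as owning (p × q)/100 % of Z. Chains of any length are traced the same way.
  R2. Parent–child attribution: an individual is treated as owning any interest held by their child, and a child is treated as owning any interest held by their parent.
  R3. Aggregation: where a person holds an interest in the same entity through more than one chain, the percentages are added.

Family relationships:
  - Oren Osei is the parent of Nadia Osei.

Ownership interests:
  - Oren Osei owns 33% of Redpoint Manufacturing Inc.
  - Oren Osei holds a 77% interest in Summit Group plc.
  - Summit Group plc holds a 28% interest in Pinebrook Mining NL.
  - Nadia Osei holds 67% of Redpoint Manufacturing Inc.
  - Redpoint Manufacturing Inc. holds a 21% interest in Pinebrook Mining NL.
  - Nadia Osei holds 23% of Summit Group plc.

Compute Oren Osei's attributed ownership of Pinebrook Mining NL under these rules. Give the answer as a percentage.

49%

By parent–child attribution (R2), Oren Osei is treated as also owning Nadia Osei's interest in Summit Group plc, giving 77% + 23% = 100%.
By parent–child attribution (R2), Oren Osei is treated as also owning Nadia Osei's interest in Redpoint Manufacturing Inc, giving 33% + 67% = 100%.
Chain via Summit Group plc (R1): 100% × 28% = 28% of Pinebrook Mining NL.
Chain via Redpoint Manufacturing Inc. (R1): 100% × 21% = 21% of Pinebrook Mining NL.
Aggregating (R3): 28% + 21% = 49%.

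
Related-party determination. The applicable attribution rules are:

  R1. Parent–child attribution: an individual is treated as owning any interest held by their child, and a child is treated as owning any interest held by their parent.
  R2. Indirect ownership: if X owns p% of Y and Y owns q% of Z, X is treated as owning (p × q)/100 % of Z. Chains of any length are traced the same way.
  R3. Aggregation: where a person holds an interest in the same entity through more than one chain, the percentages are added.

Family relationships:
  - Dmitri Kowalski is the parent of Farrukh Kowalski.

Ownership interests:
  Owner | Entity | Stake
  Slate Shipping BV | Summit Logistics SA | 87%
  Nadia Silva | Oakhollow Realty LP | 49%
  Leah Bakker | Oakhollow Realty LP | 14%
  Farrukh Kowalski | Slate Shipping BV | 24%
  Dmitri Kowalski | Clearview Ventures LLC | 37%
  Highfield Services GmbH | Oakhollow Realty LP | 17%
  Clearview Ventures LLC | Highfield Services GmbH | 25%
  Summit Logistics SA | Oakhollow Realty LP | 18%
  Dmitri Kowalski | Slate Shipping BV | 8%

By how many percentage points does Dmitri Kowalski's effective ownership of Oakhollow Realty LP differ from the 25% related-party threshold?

By parent–child attribution (R1), Dmitri Kowalski is treated as also owning Farrukh Kowalski's interest in Slate Shipping BV, giving 8% + 24% = 32%.
Chain via Clearview Ventures LLC → Highfield Services GmbH (R2): 37% × 25% × 17% = 1.5725% of Oakhollow Realty LP.
Chain via Slate Shipping BV → Summit Logistics SA (R2): 32% × 87% × 18% = 5.0112% of Oakhollow Realty LP.
Aggregating (R3): 1.5725% + 5.0112% = 6.5837%.
6.5837% falls short of the 25% threshold by 18.4163 percentage points.

18.4163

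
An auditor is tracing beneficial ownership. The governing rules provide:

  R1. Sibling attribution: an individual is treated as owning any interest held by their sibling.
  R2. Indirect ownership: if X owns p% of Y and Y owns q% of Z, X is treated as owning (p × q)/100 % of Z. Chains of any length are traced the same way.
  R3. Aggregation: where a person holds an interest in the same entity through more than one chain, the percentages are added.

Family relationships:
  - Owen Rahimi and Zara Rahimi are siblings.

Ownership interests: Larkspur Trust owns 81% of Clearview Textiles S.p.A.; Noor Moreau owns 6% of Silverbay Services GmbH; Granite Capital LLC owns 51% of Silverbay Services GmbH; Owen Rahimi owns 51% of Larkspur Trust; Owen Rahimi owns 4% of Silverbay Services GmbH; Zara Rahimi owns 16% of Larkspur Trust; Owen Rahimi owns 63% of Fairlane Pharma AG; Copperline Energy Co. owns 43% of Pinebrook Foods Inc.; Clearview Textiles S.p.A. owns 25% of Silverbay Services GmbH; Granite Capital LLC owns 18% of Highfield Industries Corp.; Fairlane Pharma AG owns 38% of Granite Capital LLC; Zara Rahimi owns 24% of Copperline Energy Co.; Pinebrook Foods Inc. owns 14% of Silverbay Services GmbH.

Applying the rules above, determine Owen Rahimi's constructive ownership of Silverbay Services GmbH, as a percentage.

31.2217%

By sibling attribution (R1), Owen Rahimi is treated as also owning Zara Rahimi's interest in Larkspur Trust, giving 51% + 16% = 67%.
By sibling attribution (R1), Owen Rahimi is treated as owning Zara Rahimi's 24% interest in Copperline Energy Co.
Chain via Fairlane Pharma AG → Granite Capital LLC (R2): 63% × 38% × 51% = 12.2094% of Silverbay Services GmbH.
Chain via Larkspur Trust → Clearview Textiles S.p.A. (R2): 67% × 81% × 25% = 13.5675% of Silverbay Services GmbH.
Direct interest in Silverbay Services GmbH: 4%.
Chain via Copperline Energy Co. → Pinebrook Foods Inc. (R2): 24% × 43% × 14% = 1.4448% of Silverbay Services GmbH.
Aggregating (R3): 12.2094% + 13.5675% + 4% + 1.4448% = 31.2217%.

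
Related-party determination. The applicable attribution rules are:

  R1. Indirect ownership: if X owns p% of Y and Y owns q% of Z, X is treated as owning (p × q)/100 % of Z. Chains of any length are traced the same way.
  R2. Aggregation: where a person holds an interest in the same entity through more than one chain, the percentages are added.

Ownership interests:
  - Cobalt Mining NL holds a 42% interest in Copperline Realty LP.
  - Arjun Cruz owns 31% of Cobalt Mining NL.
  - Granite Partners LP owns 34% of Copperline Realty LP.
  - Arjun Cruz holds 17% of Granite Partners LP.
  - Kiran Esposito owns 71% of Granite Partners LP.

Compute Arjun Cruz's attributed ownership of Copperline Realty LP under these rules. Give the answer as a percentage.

Chain via Cobalt Mining NL (R1): 31% × 42% = 13.02% of Copperline Realty LP.
Chain via Granite Partners LP (R1): 17% × 34% = 5.78% of Copperline Realty LP.
Aggregating (R2): 13.02% + 5.78% = 18.8%.

18.8%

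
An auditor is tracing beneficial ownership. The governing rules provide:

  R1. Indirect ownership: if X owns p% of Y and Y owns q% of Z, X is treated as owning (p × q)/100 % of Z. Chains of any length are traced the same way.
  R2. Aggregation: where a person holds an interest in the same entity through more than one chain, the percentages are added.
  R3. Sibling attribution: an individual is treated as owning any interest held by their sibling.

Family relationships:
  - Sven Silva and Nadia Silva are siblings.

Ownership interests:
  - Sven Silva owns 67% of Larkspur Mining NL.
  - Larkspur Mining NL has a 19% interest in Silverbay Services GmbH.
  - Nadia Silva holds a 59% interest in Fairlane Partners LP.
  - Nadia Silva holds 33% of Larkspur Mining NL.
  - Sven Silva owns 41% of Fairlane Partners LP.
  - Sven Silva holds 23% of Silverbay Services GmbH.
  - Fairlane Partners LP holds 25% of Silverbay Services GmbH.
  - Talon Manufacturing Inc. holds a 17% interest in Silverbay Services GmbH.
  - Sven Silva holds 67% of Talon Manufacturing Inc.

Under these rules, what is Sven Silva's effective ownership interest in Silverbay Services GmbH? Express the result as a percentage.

By sibling attribution (R3), Sven Silva is treated as also owning Nadia Silva's interest in Larkspur Mining NL, giving 67% + 33% = 100%.
By sibling attribution (R3), Sven Silva is treated as also owning Nadia Silva's interest in Fairlane Partners LP, giving 41% + 59% = 100%.
Chain via Talon Manufacturing Inc. (R1): 67% × 17% = 11.39% of Silverbay Services GmbH.
Chain via Larkspur Mining NL (R1): 100% × 19% = 19% of Silverbay Services GmbH.
Chain via Fairlane Partners LP (R1): 100% × 25% = 25% of Silverbay Services GmbH.
Direct interest in Silverbay Services GmbH: 23%.
Aggregating (R2): 11.39% + 19% + 25% + 23% = 78.39%.

78.39%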